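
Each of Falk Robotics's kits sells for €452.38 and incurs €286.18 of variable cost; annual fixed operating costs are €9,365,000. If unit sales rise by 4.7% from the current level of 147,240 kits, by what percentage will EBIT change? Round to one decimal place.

+7.6%

Total contribution margin = 147,240 × €166.20 = €24,471,288.00.
Subtracting fixed costs: EBIT = €24,471,288.00 − €9,365,000 = €15,106,288.00.
So DOL = total CM / EBIT = €24,471,288.00 / €15,106,288.00 = 1.6199.
%ΔEBIT = DOL × %ΔSales = 1.6199 × +4.7% = +7.6%.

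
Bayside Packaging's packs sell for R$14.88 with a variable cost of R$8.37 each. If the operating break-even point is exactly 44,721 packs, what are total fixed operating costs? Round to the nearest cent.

Contribution margin per unit = R$14.88 − R$8.37 = R$6.51.
Fixed costs = break-even units × CM = 44,721 × R$6.51 = R$291,133.71.

R$291,133.71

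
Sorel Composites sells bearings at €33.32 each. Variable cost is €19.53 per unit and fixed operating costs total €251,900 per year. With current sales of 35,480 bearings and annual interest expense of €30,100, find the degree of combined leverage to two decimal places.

2.36

At 35,480 units, contribution = 35,480 × €13.79 = €489,269.20.
Subtracting fixed costs: EBIT = €489,269.20 − €251,900 = €237,369.20. Interest = €30,100.00.
DOL = €489,269.20 ÷ €237,369.20 = 2.0612; DFL = €237,369.20 ÷ €207,269.20 = 1.1452.
DCL = DOL × DFL = 2.0612 × 1.1452 = 2.3605.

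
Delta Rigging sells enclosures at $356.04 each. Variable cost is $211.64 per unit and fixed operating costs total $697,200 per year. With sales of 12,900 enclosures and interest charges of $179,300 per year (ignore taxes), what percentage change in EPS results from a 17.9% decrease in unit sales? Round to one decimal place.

-33.8%

At 12,900 units, contribution = 12,900 × $144.40 = $1,862,760.00.
Operating income = contribution − fixed costs = $1,862,760.00 − $697,200 = $1,165,560.00.
Interest = $179,300.00, so EBIT − I = $986,260.00.
Degree of combined leverage = contribution ÷ (EBIT − I) = $1,862,760.00 ÷ $986,260.00 = 1.8887.
%ΔEPS = DCL × %ΔSales = 1.8887 × -17.9% = -33.8%.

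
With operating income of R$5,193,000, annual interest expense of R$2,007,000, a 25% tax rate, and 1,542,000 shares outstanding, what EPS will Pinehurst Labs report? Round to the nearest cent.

R$1.55

Interest = R$2,007,000.00, so EBT = R$5,193,000 − R$2,007,000.00 = R$3,186,000.00.
After tax at 25%: net income = R$3,186,000.00 × 0.75 = R$2,389,500.00.
Per share: R$2,389,500.00 / 1,542,000 shares = R$1.55.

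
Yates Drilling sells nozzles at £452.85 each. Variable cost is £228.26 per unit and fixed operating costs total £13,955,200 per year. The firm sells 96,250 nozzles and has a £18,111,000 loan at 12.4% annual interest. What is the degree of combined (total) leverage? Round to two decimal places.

At 96,250 units, contribution = 96,250 × £224.59 = £21,616,787.50.
EBIT = £21,616,787.50 − £13,955,200 = £7,661,587.50. Interest = £2,245,764.00.
DOL = £21,616,787.50 ÷ £7,661,587.50 = 2.8215; DFL = £7,661,587.50 ÷ £5,415,823.50 = 1.4147.
DCL = DOL × DFL = 2.8215 × 1.4147 = 3.9916.

3.99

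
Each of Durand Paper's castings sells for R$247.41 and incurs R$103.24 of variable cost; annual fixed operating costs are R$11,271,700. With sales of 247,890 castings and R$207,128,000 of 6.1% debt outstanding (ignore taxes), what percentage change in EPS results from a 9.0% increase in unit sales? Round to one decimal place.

+27.2%

At 247,890 units, contribution = 247,890 × R$144.17 = R$35,738,301.30.
Subtracting fixed costs: EBIT = R$35,738,301.30 − R$11,271,700 = R$24,466,601.30.
Interest = R$12,634,808.00, so EBIT − I = R$11,831,793.30.
DCL = total CM / (EBIT − I) = R$35,738,301.30 / R$11,831,793.30 = 3.0205.
%ΔEPS = DCL × %ΔSales = 3.0205 × +9.0% = +27.2%.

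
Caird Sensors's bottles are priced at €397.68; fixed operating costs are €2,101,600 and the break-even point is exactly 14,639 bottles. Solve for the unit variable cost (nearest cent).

€254.12

Contribution per unit must be FC / Q = €2,101,600 / 14,639 = €143.5617.
Variable cost per unit = €397.68 − €143.5617 = €254.12.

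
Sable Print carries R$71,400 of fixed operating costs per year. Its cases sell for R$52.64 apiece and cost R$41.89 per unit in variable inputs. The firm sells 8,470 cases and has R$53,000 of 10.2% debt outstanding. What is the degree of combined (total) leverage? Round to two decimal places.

6.39

Contribution at this volume is 8,470 × R$10.75 = R$91,052.50.
EBIT = R$91,052.50 − R$71,400 = R$19,652.50. Interest = R$5,406.00, so EBIT − I = R$14,246.50.
DCL = contribution ÷ (EBIT − I) = R$91,052.50 ÷ R$14,246.50 = 6.3912.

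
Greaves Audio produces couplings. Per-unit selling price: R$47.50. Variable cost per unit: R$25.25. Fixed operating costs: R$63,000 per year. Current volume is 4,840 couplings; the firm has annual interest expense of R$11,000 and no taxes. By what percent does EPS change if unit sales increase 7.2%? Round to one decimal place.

+23.0%

Total contribution margin = 4,840 × R$22.25 = R$107,690.00.
Operating income = contribution − fixed costs = R$107,690.00 − R$63,000 = R$44,690.00.
Interest = R$11,000.00, so EBIT − I = R$33,690.00.
Degree of combined leverage = contribution ÷ (EBIT − I) = R$107,690.00 ÷ R$33,690.00 = 3.1965.
%ΔEPS = DCL × %ΔSales = 3.1965 × +7.2% = +23.0%.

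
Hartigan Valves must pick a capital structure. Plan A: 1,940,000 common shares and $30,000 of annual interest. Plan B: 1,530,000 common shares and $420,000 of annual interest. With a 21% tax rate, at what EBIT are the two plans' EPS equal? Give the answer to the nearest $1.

$1,875,366

Set EPS_A = EPS_B: (EBIT − $30,000)(1 − 0.21) ÷ 1,940,000 = (EBIT − $420,000)(1 − 0.21) ÷ 1,530,000.
Cancelling (1 − t) and cross-multiplying: 1,530,000·(EBIT − 30,000) = 1,940,000·(EBIT − 420,000).
Solving, EBIT = (420,000·1,940,000 − 30,000·1,530,000) / (1,940,000 − 1,530,000) = 768,900,000,000 / 410,000 = 1,875,365.85.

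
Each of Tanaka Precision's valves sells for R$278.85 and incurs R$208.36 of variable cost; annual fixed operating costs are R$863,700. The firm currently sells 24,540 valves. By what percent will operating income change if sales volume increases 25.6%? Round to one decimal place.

+51.1%

Contribution at this volume is 24,540 × R$70.49 = R$1,729,824.60.
EBIT = R$1,729,824.60 − R$863,700 = R$866,124.60.
Degree of operating leverage = R$1,729,824.60 / R$866,124.60 = 1.9972.
Operating income changes by 1.9972 × +25.6% = +51.1%.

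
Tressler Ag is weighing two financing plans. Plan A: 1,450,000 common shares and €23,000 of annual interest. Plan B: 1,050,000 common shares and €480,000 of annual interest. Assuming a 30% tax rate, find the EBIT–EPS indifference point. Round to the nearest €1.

€1,679,625

At indifference, (EBIT − 23,000)(1 − t)/1,450,000 = (EBIT − 480,000)(1 − t)/1,050,000.
The (1 − t) factor cancels: (EBIT − 23,000) × 1,050,000 = (EBIT − 480,000) × 1,450,000.
Solving, EBIT = (480,000·1,450,000 − 23,000·1,050,000) / (1,450,000 − 1,050,000) = 671,850,000,000 / 400,000 = 1,679,625.00.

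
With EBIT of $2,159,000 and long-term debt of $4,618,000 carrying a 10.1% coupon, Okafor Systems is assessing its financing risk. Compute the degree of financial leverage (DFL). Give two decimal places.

Interest = $466,418.00.
DFL = EBIT ÷ (EBIT − I) = $2,159,000 ÷ ($2,159,000 − $466,418.00) = $2,159,000 ÷ $1,692,582.00 = 1.2756.

1.28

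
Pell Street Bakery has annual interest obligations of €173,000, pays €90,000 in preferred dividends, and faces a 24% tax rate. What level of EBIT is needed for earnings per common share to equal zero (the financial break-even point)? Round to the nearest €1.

€291,421

Grossing the preferred dividend up to pre-tax terms: €90,000 / (1 − 0.24) = €118,421.05.
Financial break-even EBIT = interest + D_p ÷ (1 − t) = €173,000 + €118,421.05 = €291,421.05.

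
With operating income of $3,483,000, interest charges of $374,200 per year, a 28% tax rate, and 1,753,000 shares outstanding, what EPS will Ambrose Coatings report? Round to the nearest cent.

Interest = $374,200.00, so EBT = $3,483,000 − $374,200.00 = $3,108,800.00.
After tax at 28%: net income = $3,108,800.00 × 0.72 = $2,238,336.00.
Per share: $2,238,336.00 / 1,753,000 shares = $1.28.

$1.28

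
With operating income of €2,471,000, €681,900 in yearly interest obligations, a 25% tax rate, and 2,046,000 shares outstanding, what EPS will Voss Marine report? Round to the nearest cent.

€0.66

Interest = €681,900.00, so EBT = €2,471,000 − €681,900.00 = €1,789,100.00.
After tax at 25%: net income = €1,789,100.00 × 0.75 = €1,341,825.00.
Per share: €1,341,825.00 / 2,046,000 shares = €0.66.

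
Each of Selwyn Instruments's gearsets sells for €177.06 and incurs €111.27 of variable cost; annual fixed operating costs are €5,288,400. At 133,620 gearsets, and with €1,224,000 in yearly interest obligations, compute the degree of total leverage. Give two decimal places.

Total contribution margin = 133,620 × €65.79 = €8,790,859.80.
Operating income = contribution − fixed costs = €8,790,859.80 − €5,288,400 = €3,502,459.80. Interest = €1,224,000.00, so EBIT − I = €2,278,459.80.
Degree of total leverage = total CM / (EBIT − interest) = €8,790,859.80 / €2,278,459.80 = 3.8582.

3.86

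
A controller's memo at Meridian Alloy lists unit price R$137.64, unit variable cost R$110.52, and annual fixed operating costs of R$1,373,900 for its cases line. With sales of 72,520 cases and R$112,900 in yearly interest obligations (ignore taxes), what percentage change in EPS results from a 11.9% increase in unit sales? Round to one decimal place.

+48.8%

At 72,520 units, contribution = 72,520 × R$27.12 = R$1,966,742.40.
Operating income = contribution − fixed costs = R$1,966,742.40 − R$1,373,900 = R$592,842.40.
After interest of R$112,900.00, pre-tax earnings = R$479,942.40.
Degree of combined leverage = contribution ÷ (EBIT − I) = R$1,966,742.40 ÷ R$479,942.40 = 4.0979.
EPS therefore changes by 4.0979 × (+11.9%) = +48.8%.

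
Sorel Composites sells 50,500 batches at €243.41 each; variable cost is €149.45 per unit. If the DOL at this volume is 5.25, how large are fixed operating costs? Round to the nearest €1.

At 50,500 units, contribution = 50,500 × €93.96 = €4,744,980.00.
Since DOL = CM ÷ EBIT, EBIT = €4,744,980.00 ÷ 5.25 = €903,805.71.
And FC = contribution − EBIT = €4,744,980.00 − €903,805.71 = €3,841,174.

€3,841,174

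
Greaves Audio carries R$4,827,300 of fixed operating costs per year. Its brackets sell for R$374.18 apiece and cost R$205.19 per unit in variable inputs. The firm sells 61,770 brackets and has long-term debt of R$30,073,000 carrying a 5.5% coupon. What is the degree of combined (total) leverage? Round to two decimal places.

2.64

Total contribution margin = 61,770 × R$168.99 = R$10,438,512.30.
Subtracting fixed costs: EBIT = R$10,438,512.30 − R$4,827,300 = R$5,611,212.30. Interest = R$1,654,015.00.
DOL = R$10,438,512.30 ÷ R$5,611,212.30 = 1.8603; DFL = R$5,611,212.30 ÷ R$3,957,197.30 = 1.4180.
DCL = DOL × DFL = 1.8603 × 1.4180 = 2.6379.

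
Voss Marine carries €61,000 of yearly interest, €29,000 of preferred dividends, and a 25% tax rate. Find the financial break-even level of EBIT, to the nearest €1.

€99,667

Grossing the preferred dividend up to pre-tax terms: €29,000 / (1 − 0.25) = €38,666.67.
EPS = 0 when EBIT covers interest plus the pre-tax preferred burden: €61,000 + €38,666.67 = €99,666.67.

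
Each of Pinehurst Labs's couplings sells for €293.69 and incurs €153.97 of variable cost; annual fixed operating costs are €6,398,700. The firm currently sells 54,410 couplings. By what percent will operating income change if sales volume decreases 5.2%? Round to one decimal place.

-32.8%

Total contribution margin = 54,410 × €139.72 = €7,602,165.20.
Operating income = contribution − fixed costs = €7,602,165.20 − €6,398,700 = €1,203,465.20.
So DOL = total CM / EBIT = €7,602,165.20 / €1,203,465.20 = 6.3169.
%ΔEBIT = DOL × %ΔSales = 6.3169 × -5.2% = -32.8%.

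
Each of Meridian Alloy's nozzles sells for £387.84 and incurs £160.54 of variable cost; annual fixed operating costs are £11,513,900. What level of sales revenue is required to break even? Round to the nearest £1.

£19,646,067

CM per unit = £387.84 − £160.54 = £227.30; CM ratio = £227.30 / £387.84 = 0.5861.
Break-even revenue = fixed costs × price ÷ CM = £11,513,900 × £387.84 ÷ £227.30 = £19,646,067.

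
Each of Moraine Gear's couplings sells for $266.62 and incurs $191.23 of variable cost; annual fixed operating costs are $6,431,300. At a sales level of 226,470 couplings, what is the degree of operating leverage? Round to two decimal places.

Contribution at this volume is 226,470 × $75.39 = $17,073,573.30.
Operating income = contribution − fixed costs = $17,073,573.30 − $6,431,300 = $10,642,273.30.
So DOL = total CM / EBIT = $17,073,573.30 / $10,642,273.30 = 1.6043.

1.60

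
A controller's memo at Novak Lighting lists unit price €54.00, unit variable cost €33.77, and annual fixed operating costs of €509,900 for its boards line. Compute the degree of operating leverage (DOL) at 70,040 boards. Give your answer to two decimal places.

At 70,040 units, contribution = 70,040 × €20.23 = €1,416,909.20.
Subtracting fixed costs: EBIT = €1,416,909.20 − €509,900 = €907,009.20.
Degree of operating leverage = €1,416,909.20 / €907,009.20 = 1.5622.

1.56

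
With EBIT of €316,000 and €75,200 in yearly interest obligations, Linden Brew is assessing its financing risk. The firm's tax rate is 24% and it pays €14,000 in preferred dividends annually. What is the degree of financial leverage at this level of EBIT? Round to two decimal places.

Interest = €75,200.00.
Pre-tax preferred-dividend burden = €14,000 ÷ (1 − 0.24) = €18,421.05.
DFL = EBIT ÷ [EBIT − I − D_p/(1−t)] = €316,000 ÷ [€316,000 − €75,200.00 − €18,421.05] = €316,000 ÷ €222,378.95 = 1.4210.

1.42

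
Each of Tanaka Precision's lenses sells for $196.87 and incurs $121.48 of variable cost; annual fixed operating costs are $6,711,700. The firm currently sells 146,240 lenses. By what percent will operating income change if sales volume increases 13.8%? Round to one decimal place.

+35.3%

Contribution at this volume is 146,240 × $75.39 = $11,025,033.60.
Operating income = contribution − fixed costs = $11,025,033.60 − $6,711,700 = $4,313,333.60.
So DOL = total CM / EBIT = $11,025,033.60 / $4,313,333.60 = 2.5560.
Operating income changes by 2.5560 × +13.8% = +35.3%.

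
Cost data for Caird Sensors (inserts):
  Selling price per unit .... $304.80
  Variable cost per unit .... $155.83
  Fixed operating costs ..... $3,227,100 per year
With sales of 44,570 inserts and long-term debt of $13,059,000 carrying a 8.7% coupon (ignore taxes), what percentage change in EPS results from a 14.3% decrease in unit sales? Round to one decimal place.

Total contribution margin = 44,570 × $148.97 = $6,639,592.90.
Subtracting fixed costs: EBIT = $6,639,592.90 − $3,227,100 = $3,412,492.90.
After interest of $1,136,133.00, pre-tax earnings = $2,276,359.90.
Degree of combined leverage = contribution ÷ (EBIT − I) = $6,639,592.90 ÷ $2,276,359.90 = 2.9168.
EPS therefore changes by 2.9168 × (-14.3%) = -41.7%.

-41.7%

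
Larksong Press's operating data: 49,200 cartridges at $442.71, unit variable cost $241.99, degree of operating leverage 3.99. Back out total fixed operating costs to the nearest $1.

Total contribution margin = 49,200 × $200.72 = $9,875,424.00.
Since DOL = CM ÷ EBIT, EBIT = $9,875,424.00 ÷ 3.99 = $2,475,043.61.
And FC = contribution − EBIT = $9,875,424.00 − $2,475,043.61 = $7,400,380.

$7,400,380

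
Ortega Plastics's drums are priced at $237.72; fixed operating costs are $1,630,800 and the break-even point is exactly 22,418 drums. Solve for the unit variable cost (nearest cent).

$164.97

At break-even, FC = Q × (P − VC), so P − VC = $1,630,800 ÷ 22,418 = $72.7451.
Variable cost per unit = $237.72 − $72.7451 = $164.97.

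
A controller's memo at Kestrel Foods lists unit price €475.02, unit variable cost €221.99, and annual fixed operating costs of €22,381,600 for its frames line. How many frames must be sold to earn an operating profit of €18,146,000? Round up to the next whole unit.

Contribution margin per unit = €475.02 − €221.99 = €253.03.
Required volume = (fixed costs + target profit) ÷ CM = (€22,381,600 + €18,146,000) ÷ €253.03 = 160,169.15, so 160,170 frames.

160,170 frames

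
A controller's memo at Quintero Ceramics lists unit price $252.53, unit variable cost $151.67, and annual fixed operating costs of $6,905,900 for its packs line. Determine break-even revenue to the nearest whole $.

$17,290,769

Contribution margin per unit = $252.53 − $151.67 = $100.86, a CM ratio of $100.86 ÷ $252.53 = 0.3994.
Break-even revenue = fixed costs × price ÷ CM = $6,905,900 × $252.53 ÷ $100.86 = $17,290,769.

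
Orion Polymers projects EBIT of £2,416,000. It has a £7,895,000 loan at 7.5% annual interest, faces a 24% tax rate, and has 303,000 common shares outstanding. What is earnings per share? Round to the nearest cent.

Pre-tax income = £2,416,000 − £592,125.00 = £1,823,875.00.
After tax at 24%: net income = £1,823,875.00 × 0.76 = £1,386,145.00.
Per share: £1,386,145.00 / 303,000 shares = £4.57.

£4.57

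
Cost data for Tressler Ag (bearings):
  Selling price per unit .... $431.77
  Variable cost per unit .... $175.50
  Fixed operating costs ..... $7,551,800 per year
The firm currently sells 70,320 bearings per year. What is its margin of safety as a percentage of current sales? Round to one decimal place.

58.1%

Each unit contributes $431.77 − $175.50 = $256.27. Break-even units = $7,551,800 ÷ $256.27 = 29,468.14; break-even revenue = 29,468.14 × $431.77 = $12,723,458.41.
Actual sales revenue = 70,320 × $431.77 = $30,362,066.40.
Margin of safety = ($30,362,066.40 − $12,723,458.41) ÷ $30,362,066.40 = 58.1%.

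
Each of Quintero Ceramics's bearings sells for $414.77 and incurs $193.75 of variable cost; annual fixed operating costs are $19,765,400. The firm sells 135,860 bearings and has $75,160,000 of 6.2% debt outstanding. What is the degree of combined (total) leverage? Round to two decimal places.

At 135,860 units, contribution = 135,860 × $221.02 = $30,027,777.20.
EBIT = $30,027,777.20 − $19,765,400 = $10,262,377.20. Interest = $4,659,920.00, so EBIT − I = $5,602,457.20.
DCL = contribution ÷ (EBIT − I) = $30,027,777.20 ÷ $5,602,457.20 = 5.3598.

5.36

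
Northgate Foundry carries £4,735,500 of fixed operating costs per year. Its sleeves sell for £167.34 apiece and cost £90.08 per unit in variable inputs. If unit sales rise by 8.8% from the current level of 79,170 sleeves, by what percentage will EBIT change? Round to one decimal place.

Total contribution margin = 79,170 × £77.26 = £6,116,674.20.
Subtracting fixed costs: EBIT = £6,116,674.20 − £4,735,500 = £1,381,174.20.
DOL = contribution ÷ EBIT = £6,116,674.20 ÷ £1,381,174.20 = 4.4286.
%ΔEBIT = DOL × %ΔSales = 4.4286 × +8.8% = +39.0%.

+39.0%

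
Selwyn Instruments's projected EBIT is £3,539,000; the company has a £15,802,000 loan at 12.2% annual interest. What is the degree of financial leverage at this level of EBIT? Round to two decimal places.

Annual interest charges come to £1,927,844.00.
DFL = EBIT ÷ (EBIT − I) = £3,539,000 ÷ (£3,539,000 − £1,927,844.00) = £3,539,000 ÷ £1,611,156.00 = 2.1966.

2.20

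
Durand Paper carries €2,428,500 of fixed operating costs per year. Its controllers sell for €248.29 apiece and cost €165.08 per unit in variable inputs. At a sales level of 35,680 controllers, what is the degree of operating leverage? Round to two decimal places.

At 35,680 units, contribution = 35,680 × €83.21 = €2,968,932.80.
Subtracting fixed costs: EBIT = €2,968,932.80 − €2,428,500 = €540,432.80.
So DOL = total CM / EBIT = €2,968,932.80 / €540,432.80 = 5.4936.

5.49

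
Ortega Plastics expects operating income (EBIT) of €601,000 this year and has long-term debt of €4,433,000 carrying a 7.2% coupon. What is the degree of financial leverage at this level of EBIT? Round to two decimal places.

2.13

Annual interest charges come to €319,176.00.
Degree of financial leverage = EBIT / (EBIT − interest) = €601,000 / €281,824.00 = 2.1325.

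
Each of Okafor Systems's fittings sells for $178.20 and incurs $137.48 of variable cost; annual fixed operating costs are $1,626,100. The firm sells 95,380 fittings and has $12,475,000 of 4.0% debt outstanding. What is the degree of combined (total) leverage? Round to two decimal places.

Total contribution margin = 95,380 × $40.72 = $3,883,873.60.
Operating income = contribution − fixed costs = $3,883,873.60 − $1,626,100 = $2,257,773.60. Interest = $499,000.00.
DOL = $3,883,873.60 ÷ $2,257,773.60 = 1.7202; DFL = $2,257,773.60 ÷ $1,758,773.60 = 1.2837.
Combined leverage = 1.7202 × 1.2837 = 2.2082.

2.21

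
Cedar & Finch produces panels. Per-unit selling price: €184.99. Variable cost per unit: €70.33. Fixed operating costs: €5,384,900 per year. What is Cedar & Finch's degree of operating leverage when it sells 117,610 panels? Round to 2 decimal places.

1.66

At 117,610 units, contribution = 117,610 × €114.66 = €13,485,162.60.
Operating income = contribution − fixed costs = €13,485,162.60 − €5,384,900 = €8,100,262.60.
Degree of operating leverage = €13,485,162.60 / €8,100,262.60 = 1.6648.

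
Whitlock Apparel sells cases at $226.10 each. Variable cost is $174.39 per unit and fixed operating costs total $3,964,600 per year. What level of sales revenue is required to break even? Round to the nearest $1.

$17,335,062

Contribution margin per unit = $226.10 − $174.39 = $51.71, a CM ratio of $51.71 ÷ $226.10 = 0.2287.
Break-even revenue = fixed costs × price ÷ CM = $3,964,600 × $226.10 ÷ $51.71 = $17,335,062.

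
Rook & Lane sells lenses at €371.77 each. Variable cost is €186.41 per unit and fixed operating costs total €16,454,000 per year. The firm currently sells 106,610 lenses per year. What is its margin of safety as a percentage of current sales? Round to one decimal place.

Contribution margin per unit = €371.77 − €186.41 = €185.36. Break-even units = €16,454,000 ÷ €185.36 = 88,767.80; break-even revenue = 88,767.80 × €371.77 = €33,001,206.19.
Actual sales revenue = 106,610 × €371.77 = €39,634,399.70.
Margin of safety = (€39,634,399.70 − €33,001,206.19) ÷ €39,634,399.70 = 16.7%.

16.7%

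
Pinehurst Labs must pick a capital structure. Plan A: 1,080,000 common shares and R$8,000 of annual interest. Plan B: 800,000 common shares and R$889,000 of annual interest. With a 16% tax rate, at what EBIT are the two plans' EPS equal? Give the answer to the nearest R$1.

R$3,406,143

At indifference, (EBIT − 8,000)(1 − t)/1,080,000 = (EBIT − 889,000)(1 − t)/800,000.
Cancelling (1 − t) and cross-multiplying: 800,000·(EBIT − 8,000) = 1,080,000·(EBIT − 889,000).
EBIT × (1,080,000 − 800,000) = 889,000 × 1,080,000 − 8,000 × 800,000 = 953,720,000,000, so EBIT = 953,720,000,000 ÷ 280,000 = 3,406,142.86.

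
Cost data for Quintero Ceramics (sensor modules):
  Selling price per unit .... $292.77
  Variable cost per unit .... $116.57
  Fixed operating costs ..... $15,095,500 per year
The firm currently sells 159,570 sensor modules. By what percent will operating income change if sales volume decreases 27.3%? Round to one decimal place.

Total contribution margin = 159,570 × $176.20 = $28,116,234.00.
Subtracting fixed costs: EBIT = $28,116,234.00 − $15,095,500 = $13,020,734.00.
So DOL = total CM / EBIT = $28,116,234.00 / $13,020,734.00 = 2.1593.
So EBIT moves 2.1593 × (-27.3%) = -59.0%.

-59.0%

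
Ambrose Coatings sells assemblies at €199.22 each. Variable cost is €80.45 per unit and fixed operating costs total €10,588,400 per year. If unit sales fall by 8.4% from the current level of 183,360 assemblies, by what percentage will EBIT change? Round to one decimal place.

-16.3%

At 183,360 units, contribution = 183,360 × €118.77 = €21,777,667.20.
EBIT = €21,777,667.20 − €10,588,400 = €11,189,267.20.
DOL = contribution ÷ EBIT = €21,777,667.20 ÷ €11,189,267.20 = 1.9463.
%ΔEBIT = DOL × %ΔSales = 1.9463 × -8.4% = -16.3%.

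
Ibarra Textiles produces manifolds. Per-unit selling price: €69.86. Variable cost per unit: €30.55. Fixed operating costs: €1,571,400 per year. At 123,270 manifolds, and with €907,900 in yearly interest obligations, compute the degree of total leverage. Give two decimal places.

At 123,270 units, contribution = 123,270 × €39.31 = €4,845,743.70.
EBIT = €4,845,743.70 − €1,571,400 = €3,274,343.70. Interest = €907,900.00.
DOL = €4,845,743.70 ÷ €3,274,343.70 = 1.4799; DFL = €3,274,343.70 ÷ €2,366,443.70 = 1.3837.
DCL = DOL × DFL = 1.4799 × 1.3837 = 2.0477.

2.05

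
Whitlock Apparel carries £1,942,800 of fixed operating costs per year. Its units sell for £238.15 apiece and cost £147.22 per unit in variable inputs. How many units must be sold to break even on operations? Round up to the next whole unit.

Unit CM = price − variable cost = £238.15 − £147.22 = £90.93.
Units to break even: £1,942,800 ÷ £90.93 = 21,365.89, rounded up to 21,366.

21,366 units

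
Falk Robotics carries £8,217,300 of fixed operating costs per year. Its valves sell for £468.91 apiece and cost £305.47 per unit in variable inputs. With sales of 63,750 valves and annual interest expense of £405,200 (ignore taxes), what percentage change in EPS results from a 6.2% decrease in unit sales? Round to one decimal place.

Total contribution margin = 63,750 × £163.44 = £10,419,300.00.
Operating income = contribution − fixed costs = £10,419,300.00 − £8,217,300 = £2,202,000.00.
After interest of £405,200.00, pre-tax earnings = £1,796,800.00.
Degree of combined leverage = contribution ÷ (EBIT − I) = £10,419,300.00 ÷ £1,796,800.00 = 5.7988.
%ΔEPS = DCL × %ΔSales = 5.7988 × -6.2% = -36.0%.

-36.0%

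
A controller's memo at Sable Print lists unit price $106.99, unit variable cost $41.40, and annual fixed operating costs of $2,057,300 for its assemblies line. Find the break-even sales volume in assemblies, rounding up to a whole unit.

31,367 assemblies

Each unit contributes $106.99 − $41.40 = $65.59.
Break-even Q = $2,057,300 / $65.59 = 31,366.06 → 31,367 assemblies.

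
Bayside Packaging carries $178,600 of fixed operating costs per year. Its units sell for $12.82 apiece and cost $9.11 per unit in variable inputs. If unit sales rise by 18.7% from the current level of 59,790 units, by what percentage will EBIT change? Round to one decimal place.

At 59,790 units, contribution = 59,790 × $3.71 = $221,820.90.
EBIT = $221,820.90 − $178,600 = $43,220.90.
Degree of operating leverage = $221,820.90 / $43,220.90 = 5.1323.
So EBIT moves 5.1323 × (+18.7%) = +96.0%.

+96.0%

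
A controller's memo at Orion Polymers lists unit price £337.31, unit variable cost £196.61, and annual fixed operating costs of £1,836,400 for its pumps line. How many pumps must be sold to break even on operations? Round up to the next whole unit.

Unit CM = price − variable cost = £337.31 − £196.61 = £140.70.
Break-even Q = £1,836,400 / £140.70 = 13,051.88 → 13,052 pumps.

13,052 pumps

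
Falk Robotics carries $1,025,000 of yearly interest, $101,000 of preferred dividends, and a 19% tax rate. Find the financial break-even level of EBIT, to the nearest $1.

Grossing the preferred dividend up to pre-tax terms: $101,000 / (1 − 0.19) = $124,691.36.
EPS = 0 when EBIT covers interest plus the pre-tax preferred burden: $1,025,000 + $124,691.36 = $1,149,691.36.

$1,149,691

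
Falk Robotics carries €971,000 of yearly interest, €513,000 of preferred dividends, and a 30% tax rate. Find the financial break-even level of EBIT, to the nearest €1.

Grossing the preferred dividend up to pre-tax terms: €513,000 / (1 − 0.30) = €732,857.14.
EPS = 0 when EBIT covers interest plus the pre-tax preferred burden: €971,000 + €732,857.14 = €1,703,857.14.

€1,703,857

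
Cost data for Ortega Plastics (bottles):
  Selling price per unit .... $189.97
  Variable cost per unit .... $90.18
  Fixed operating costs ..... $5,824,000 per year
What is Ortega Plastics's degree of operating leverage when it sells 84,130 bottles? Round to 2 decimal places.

Total contribution margin = 84,130 × $99.79 = $8,395,332.70.
Subtracting fixed costs: EBIT = $8,395,332.70 − $5,824,000 = $2,571,332.70.
Degree of operating leverage = $8,395,332.70 / $2,571,332.70 = 3.2650.

3.26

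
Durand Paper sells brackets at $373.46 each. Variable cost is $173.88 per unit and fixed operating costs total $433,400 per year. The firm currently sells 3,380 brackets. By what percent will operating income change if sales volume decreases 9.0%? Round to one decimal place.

At 3,380 units, contribution = 3,380 × $199.58 = $674,580.40.
EBIT = $674,580.40 − $433,400 = $241,180.40.
DOL = contribution ÷ EBIT = $674,580.40 ÷ $241,180.40 = 2.7970.
So EBIT moves 2.7970 × (-9.0%) = -25.2%.

-25.2%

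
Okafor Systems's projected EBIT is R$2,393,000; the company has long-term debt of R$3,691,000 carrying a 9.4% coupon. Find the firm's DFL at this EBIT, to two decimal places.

Interest = R$346,954.00.
DFL = EBIT ÷ (EBIT − I) = R$2,393,000 ÷ (R$2,393,000 − R$346,954.00) = R$2,393,000 ÷ R$2,046,046.00 = 1.1696.

1.17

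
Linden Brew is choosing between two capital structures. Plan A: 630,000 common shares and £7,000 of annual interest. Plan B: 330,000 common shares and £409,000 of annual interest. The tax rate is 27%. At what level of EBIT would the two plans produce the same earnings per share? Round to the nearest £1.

At indifference, (EBIT − 7,000)(1 − t)/630,000 = (EBIT − 409,000)(1 − t)/330,000.
Cancelling (1 − t) and cross-multiplying: 330,000·(EBIT − 7,000) = 630,000·(EBIT − 409,000).
Solving, EBIT = (409,000·630,000 − 7,000·330,000) / (630,000 − 330,000) = 255,360,000,000 / 300,000 = 851,200.00.

£851,200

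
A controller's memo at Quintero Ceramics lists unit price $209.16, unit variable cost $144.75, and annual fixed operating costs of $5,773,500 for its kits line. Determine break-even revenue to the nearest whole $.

CM per unit = $209.16 − $144.75 = $64.41; CM ratio = $64.41 / $209.16 = 0.3079.
Break-even sales = FC ÷ CM ratio = $5,773,500 × $209.16 / $64.41 = $18,748,413.

$18,748,413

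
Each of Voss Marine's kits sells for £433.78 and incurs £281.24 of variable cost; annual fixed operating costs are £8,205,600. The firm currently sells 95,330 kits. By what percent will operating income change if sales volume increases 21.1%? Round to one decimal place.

+48.4%

Total contribution margin = 95,330 × £152.54 = £14,541,638.20.
EBIT = £14,541,638.20 − £8,205,600 = £6,336,038.20.
Degree of operating leverage = £14,541,638.20 / £6,336,038.20 = 2.2951.
Operating income changes by 2.2951 × +21.1% = +48.4%.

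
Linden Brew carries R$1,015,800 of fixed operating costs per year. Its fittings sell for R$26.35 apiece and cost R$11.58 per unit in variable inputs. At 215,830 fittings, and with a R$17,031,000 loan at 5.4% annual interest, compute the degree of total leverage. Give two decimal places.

Contribution at this volume is 215,830 × R$14.77 = R$3,187,809.10.
Operating income = contribution − fixed costs = R$3,187,809.10 − R$1,015,800 = R$2,172,009.10. Interest = R$919,674.00.
DOL = R$3,187,809.10 ÷ R$2,172,009.10 = 1.4677; DFL = R$2,172,009.10 ÷ R$1,252,335.10 = 1.7344.
DCL = DOL × DFL = 1.4677 × 1.7344 = 2.5456.

2.55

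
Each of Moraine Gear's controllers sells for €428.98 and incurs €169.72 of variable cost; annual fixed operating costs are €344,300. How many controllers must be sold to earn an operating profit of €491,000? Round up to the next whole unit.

Unit CM = price − variable cost = €428.98 − €169.72 = €259.26.
Units = (FC + target) / CM = (€344,300 + €491,000) / €259.26 = 3,221.86, so 3,222 controllers.

3,222 controllers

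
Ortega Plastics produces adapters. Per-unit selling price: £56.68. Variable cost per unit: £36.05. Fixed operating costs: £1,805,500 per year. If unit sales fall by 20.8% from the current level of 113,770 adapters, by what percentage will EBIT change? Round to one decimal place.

Contribution at this volume is 113,770 × £20.63 = £2,347,075.10.
EBIT = £2,347,075.10 − £1,805,500 = £541,575.10.
DOL = contribution ÷ EBIT = £2,347,075.10 ÷ £541,575.10 = 4.3338.
%ΔEBIT = DOL × %ΔSales = 4.3338 × -20.8% = -90.1%.

-90.1%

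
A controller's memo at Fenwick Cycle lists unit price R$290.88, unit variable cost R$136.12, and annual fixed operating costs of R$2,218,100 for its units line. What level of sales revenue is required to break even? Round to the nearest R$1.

R$4,169,042

CM per unit = R$290.88 − R$136.12 = R$154.76; CM ratio = R$154.76 / R$290.88 = 0.5320.
Break-even revenue = fixed costs × price ÷ CM = R$2,218,100 × R$290.88 ÷ R$154.76 = R$4,169,042.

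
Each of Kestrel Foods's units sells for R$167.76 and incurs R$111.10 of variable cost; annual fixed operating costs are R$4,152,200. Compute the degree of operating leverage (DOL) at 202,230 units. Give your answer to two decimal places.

1.57

At 202,230 units, contribution = 202,230 × R$56.66 = R$11,458,351.80.
Subtracting fixed costs: EBIT = R$11,458,351.80 − R$4,152,200 = R$7,306,151.80.
DOL = contribution ÷ EBIT = R$11,458,351.80 ÷ R$7,306,151.80 = 1.5683.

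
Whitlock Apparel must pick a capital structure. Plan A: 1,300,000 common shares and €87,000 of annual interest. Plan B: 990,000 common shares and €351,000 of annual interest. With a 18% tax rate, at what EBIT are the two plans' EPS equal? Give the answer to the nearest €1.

€1,194,097

Set EPS_A = EPS_B: (EBIT − €87,000)(1 − 0.18) ÷ 1,300,000 = (EBIT − €351,000)(1 − 0.18) ÷ 990,000.
The (1 − t) factor cancels: (EBIT − 87,000) × 990,000 = (EBIT − 351,000) × 1,300,000.
Solving, EBIT = (351,000·1,300,000 − 87,000·990,000) / (1,300,000 − 990,000) = 370,170,000,000 / 310,000 = 1,194,096.77.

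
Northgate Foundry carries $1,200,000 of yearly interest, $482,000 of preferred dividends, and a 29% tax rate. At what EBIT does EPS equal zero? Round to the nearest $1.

Preferred dividends are paid after tax, so their pre-tax equivalent is $482,000 ÷ (1 − 0.29) = $678,873.24.
Financial break-even EBIT = interest + D_p ÷ (1 − t) = $1,200,000 + $678,873.24 = $1,878,873.24.

$1,878,873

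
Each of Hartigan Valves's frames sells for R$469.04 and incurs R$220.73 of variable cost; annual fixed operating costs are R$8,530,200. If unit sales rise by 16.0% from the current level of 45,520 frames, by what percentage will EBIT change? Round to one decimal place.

Total contribution margin = 45,520 × R$248.31 = R$11,303,071.20.
Operating income = contribution − fixed costs = R$11,303,071.20 − R$8,530,200 = R$2,772,871.20.
Degree of operating leverage = R$11,303,071.20 / R$2,772,871.20 = 4.0763.
%ΔEBIT = DOL × %ΔSales = 4.0763 × +16.0% = +65.2%.

+65.2%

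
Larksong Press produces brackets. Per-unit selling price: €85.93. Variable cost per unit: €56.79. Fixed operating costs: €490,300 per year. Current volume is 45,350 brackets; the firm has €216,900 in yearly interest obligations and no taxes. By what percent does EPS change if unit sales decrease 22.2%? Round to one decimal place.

Total contribution margin = 45,350 × €29.14 = €1,321,499.00.
Subtracting fixed costs: EBIT = €1,321,499.00 − €490,300 = €831,199.00.
After interest of €216,900.00, pre-tax earnings = €614,299.00.
Degree of combined leverage = contribution ÷ (EBIT − I) = €1,321,499.00 ÷ €614,299.00 = 2.1512.
EPS therefore changes by 2.1512 × (-22.2%) = -47.8%.

-47.8%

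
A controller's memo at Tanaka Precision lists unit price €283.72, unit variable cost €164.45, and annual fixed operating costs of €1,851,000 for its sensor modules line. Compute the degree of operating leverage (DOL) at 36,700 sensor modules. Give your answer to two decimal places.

1.73

At 36,700 units, contribution = 36,700 × €119.27 = €4,377,209.00.
Operating income = contribution − fixed costs = €4,377,209.00 − €1,851,000 = €2,526,209.00.
So DOL = total CM / EBIT = €4,377,209.00 / €2,526,209.00 = 1.7327.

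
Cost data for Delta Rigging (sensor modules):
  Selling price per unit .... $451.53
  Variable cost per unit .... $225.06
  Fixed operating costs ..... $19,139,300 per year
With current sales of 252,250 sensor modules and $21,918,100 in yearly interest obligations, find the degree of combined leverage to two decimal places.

3.55

At 252,250 units, contribution = 252,250 × $226.47 = $57,127,057.50.
Subtracting fixed costs: EBIT = $57,127,057.50 − $19,139,300 = $37,987,757.50. Interest = $21,918,100.00.
DOL = $57,127,057.50 ÷ $37,987,757.50 = 1.5038; DFL = $37,987,757.50 ÷ $16,069,657.50 = 2.3639.
Combined leverage = 1.5038 × 2.3639 = 3.5548.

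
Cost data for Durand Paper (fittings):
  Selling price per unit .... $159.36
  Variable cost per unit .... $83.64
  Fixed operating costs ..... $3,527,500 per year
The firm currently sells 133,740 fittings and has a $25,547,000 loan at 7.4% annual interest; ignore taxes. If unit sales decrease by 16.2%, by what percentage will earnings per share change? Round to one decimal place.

At 133,740 units, contribution = 133,740 × $75.72 = $10,126,792.80.
Subtracting fixed costs: EBIT = $10,126,792.80 − $3,527,500 = $6,599,292.80.
After interest of $1,890,478.00, pre-tax earnings = $4,708,814.80.
Degree of combined leverage = contribution ÷ (EBIT − I) = $10,126,792.80 ÷ $4,708,814.80 = 2.1506.
EPS therefore changes by 2.1506 × (-16.2%) = -34.8%.

-34.8%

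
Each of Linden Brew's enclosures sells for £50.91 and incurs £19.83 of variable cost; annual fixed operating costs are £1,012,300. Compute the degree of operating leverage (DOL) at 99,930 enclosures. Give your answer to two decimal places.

1.48

Total contribution margin = 99,930 × £31.08 = £3,105,824.40.
Subtracting fixed costs: EBIT = £3,105,824.40 − £1,012,300 = £2,093,524.40.
Degree of operating leverage = £3,105,824.40 / £2,093,524.40 = 1.4835.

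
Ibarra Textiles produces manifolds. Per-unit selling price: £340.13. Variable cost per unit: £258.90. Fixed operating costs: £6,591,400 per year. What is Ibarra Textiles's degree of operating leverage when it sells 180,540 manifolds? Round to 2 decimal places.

Contribution at this volume is 180,540 × £81.23 = £14,665,264.20.
EBIT = £14,665,264.20 − £6,591,400 = £8,073,864.20.
So DOL = total CM / EBIT = £14,665,264.20 / £8,073,864.20 = 1.8164.

1.82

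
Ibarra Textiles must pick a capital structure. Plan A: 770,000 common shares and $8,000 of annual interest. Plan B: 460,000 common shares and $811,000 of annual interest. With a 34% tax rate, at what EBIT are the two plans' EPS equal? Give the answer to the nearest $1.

Set EPS_A = EPS_B: (EBIT − $8,000)(1 − 0.34) ÷ 770,000 = (EBIT − $811,000)(1 − 0.34) ÷ 460,000.
Cancelling (1 − t) and cross-multiplying: 460,000·(EBIT − 8,000) = 770,000·(EBIT − 811,000).
EBIT × (770,000 − 460,000) = 811,000 × 770,000 − 8,000 × 460,000 = 620,790,000,000, so EBIT = 620,790,000,000 ÷ 310,000 = 2,002,548.39.

$2,002,548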